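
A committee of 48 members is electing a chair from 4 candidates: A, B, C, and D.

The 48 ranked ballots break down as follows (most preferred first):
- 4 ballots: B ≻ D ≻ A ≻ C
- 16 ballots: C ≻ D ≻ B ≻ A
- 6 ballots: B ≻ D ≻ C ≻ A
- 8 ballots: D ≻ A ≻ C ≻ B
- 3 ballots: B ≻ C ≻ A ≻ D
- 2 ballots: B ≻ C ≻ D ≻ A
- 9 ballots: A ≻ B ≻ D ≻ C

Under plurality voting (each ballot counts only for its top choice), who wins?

First-place votes: A 9, B 15, C 16, D 8.

C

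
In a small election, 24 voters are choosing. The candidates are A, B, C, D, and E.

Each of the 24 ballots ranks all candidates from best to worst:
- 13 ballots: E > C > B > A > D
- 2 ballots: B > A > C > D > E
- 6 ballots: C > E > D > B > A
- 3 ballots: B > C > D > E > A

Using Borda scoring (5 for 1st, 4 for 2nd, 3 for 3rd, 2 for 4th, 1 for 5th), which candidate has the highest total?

A: 13×2 + 2×4 + 6×1 + 3×1 = 43
B: 13×3 + 2×5 + 6×2 + 3×5 = 76
C: 13×4 + 2×3 + 6×5 + 3×4 = 100
D: 13×1 + 2×2 + 6×3 + 3×3 = 44
E: 13×5 + 2×1 + 6×4 + 3×2 = 97

C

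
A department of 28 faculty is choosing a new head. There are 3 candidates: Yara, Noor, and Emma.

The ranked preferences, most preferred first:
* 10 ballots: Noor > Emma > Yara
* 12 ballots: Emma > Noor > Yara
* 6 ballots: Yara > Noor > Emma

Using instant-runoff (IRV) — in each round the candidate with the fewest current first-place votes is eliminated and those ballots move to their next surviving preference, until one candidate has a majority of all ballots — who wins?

Noor

Round 1: Yara 6, Noor 10, Emma 12. Yara eliminated.
Round 2: Noor 16, Emma 12. Noor has a majority (≥15).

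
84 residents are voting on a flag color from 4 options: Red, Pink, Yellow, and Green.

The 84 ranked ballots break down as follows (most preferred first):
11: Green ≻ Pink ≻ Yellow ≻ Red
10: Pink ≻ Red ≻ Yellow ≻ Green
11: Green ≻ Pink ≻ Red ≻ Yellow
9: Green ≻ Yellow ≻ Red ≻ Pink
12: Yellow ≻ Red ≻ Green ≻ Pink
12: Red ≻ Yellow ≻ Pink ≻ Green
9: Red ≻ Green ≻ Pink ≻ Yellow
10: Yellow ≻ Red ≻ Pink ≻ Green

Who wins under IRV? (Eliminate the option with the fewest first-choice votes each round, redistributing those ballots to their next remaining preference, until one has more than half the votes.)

Red

Round 1: Red 21, Pink 10, Yellow 22, Green 31. Pink eliminated.
Round 2: Red 31, Yellow 22, Green 31. Yellow eliminated.
Round 3: Red 53, Green 31. Red has a majority (≥43).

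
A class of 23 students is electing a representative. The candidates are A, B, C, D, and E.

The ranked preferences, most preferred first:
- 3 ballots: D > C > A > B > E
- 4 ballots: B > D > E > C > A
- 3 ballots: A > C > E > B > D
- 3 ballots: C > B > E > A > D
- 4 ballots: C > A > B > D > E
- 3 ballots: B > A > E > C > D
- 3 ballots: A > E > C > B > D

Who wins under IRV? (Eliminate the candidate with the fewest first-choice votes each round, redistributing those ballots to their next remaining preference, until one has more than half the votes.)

Round 1: A 6, B 7, C 7, D 3, E 0. E eliminated.
Round 2: A 6, B 7, C 7, D 3. D eliminated.
Round 3: A 6, B 7, C 10. A eliminated.
Round 4: B 7, C 16. C has a majority (≥12).

C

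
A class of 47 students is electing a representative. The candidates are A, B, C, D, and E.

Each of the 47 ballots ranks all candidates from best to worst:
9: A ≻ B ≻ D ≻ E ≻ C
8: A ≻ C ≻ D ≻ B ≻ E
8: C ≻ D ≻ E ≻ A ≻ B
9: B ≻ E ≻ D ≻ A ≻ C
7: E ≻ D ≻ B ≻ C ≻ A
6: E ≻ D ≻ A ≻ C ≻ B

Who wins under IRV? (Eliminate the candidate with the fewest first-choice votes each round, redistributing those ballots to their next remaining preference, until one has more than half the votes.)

E

Round 1: A 17, B 9, C 8, D 0, E 13. D eliminated.
Round 2: A 17, B 9, C 8, E 13. C eliminated.
Round 3: A 17, B 9, E 21. B eliminated.
Round 4: A 17, E 30. E has a majority (≥24).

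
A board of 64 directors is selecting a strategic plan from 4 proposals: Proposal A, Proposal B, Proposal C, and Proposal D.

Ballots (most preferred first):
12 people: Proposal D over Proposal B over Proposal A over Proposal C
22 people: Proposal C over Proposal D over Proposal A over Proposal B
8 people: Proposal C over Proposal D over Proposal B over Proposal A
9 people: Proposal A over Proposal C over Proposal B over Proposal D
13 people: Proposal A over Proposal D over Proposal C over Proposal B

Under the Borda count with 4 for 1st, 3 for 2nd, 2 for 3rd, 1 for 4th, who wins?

Proposal A: 12×2 + 22×2 + 8×1 + 9×4 + 13×4 = 164
Proposal B: 12×3 + 22×1 + 8×2 + 9×2 + 13×1 = 105
Proposal C: 12×1 + 22×4 + 8×4 + 9×3 + 13×2 = 185
Proposal D: 12×4 + 22×3 + 8×3 + 9×1 + 13×3 = 186

Proposal D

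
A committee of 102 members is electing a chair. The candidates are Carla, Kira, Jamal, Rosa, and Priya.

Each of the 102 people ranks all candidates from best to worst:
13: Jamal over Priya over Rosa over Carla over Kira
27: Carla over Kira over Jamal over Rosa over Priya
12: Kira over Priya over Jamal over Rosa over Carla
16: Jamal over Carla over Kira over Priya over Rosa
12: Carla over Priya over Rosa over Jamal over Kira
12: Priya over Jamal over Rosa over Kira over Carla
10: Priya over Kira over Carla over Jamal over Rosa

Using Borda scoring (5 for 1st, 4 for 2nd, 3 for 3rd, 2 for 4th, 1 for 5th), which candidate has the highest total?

Carla: 13×2 + 27×5 + 12×1 + 16×4 + 12×5 + 12×1 + 10×3 = 339
Kira: 13×1 + 27×4 + 12×5 + 16×3 + 12×1 + 12×2 + 10×4 = 305
Jamal: 13×5 + 27×3 + 12×3 + 16×5 + 12×2 + 12×4 + 10×2 = 354
Rosa: 13×3 + 27×2 + 12×2 + 16×1 + 12×3 + 12×3 + 10×1 = 215
Priya: 13×4 + 27×1 + 12×4 + 16×2 + 12×4 + 12×5 + 10×5 = 317

Jamal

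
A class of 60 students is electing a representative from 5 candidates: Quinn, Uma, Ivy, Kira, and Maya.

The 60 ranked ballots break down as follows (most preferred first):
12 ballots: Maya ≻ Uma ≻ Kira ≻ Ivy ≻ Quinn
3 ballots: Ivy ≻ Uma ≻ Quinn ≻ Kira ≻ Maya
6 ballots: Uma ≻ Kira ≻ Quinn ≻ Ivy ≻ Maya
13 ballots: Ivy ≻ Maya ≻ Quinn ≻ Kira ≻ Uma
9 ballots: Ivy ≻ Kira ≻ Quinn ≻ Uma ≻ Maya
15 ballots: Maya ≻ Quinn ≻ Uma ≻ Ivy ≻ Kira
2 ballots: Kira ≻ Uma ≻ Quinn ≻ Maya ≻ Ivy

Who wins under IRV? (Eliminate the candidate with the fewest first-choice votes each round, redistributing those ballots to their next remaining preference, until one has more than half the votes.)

Ivy

Round 1: Quinn 0, Uma 6, Ivy 25, Kira 2, Maya 27. Quinn eliminated.
Round 2: Uma 6, Ivy 25, Kira 2, Maya 27. Kira eliminated.
Round 3: Uma 8, Ivy 25, Maya 27. Uma eliminated.
Round 4: Ivy 31, Maya 29. Ivy has a majority (≥31).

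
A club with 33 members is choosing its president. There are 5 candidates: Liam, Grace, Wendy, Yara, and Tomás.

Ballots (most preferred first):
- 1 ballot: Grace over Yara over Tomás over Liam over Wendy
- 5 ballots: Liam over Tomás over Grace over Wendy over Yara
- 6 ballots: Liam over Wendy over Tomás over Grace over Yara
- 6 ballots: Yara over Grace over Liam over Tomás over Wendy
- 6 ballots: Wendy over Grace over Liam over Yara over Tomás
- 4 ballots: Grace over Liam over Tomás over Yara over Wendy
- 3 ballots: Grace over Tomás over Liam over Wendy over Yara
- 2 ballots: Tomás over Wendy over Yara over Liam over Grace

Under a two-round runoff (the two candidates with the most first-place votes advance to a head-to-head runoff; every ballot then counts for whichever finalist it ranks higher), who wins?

Grace

Round 1 first-place votes: Liam 11, Grace 8, Wendy 6, Yara 6, Tomás 2. Liam and Grace advance.
Runoff: Liam is ranked above Grace on 13 ballots, Grace above Liam on 20.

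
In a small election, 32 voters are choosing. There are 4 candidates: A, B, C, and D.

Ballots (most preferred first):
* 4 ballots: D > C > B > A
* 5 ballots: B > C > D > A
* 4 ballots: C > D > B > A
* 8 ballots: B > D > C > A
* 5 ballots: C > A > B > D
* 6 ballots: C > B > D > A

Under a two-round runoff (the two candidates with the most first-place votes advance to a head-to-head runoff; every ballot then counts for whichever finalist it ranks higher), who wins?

Round 1 first-place votes: A 0, B 13, C 15, D 4. C and B advance.
Runoff: C is ranked above B on 19 ballots, B above C on 13.

C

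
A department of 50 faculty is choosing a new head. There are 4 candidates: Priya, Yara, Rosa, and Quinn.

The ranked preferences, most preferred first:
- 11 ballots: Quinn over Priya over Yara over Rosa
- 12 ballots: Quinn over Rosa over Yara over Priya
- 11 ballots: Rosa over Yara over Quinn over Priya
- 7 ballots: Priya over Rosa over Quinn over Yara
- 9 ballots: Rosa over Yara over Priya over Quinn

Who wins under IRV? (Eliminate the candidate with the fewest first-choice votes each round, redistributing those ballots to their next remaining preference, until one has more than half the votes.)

Round 1: Priya 7, Yara 0, Rosa 20, Quinn 23. Yara eliminated.
Round 2: Priya 7, Rosa 20, Quinn 23. Priya eliminated.
Round 3: Rosa 27, Quinn 23. Rosa has a majority (≥26).

Rosa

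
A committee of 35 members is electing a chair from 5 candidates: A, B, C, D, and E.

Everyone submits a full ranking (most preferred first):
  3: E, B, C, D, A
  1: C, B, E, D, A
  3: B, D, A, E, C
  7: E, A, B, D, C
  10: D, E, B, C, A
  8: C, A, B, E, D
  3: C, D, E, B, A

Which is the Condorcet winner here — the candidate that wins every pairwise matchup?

E vs A: 24–11
E vs B: 23–12
E vs C: 23–12
E vs D: 19–16
E beats every other candidate.

E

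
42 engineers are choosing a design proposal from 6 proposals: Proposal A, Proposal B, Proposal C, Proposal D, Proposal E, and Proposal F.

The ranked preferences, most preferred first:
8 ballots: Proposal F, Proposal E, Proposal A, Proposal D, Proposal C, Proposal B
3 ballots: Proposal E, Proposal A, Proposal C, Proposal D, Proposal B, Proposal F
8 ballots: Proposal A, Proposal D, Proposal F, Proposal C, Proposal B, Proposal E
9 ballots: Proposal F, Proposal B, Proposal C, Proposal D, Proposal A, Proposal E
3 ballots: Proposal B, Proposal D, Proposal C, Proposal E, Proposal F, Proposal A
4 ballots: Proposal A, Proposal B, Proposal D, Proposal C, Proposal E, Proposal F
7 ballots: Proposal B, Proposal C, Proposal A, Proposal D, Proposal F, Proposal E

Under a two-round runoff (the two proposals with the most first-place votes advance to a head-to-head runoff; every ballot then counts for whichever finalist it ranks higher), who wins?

Round 1 first-place votes: Proposal A 12, Proposal B 10, Proposal C 0, Proposal D 0, Proposal E 3, Proposal F 17. Proposal F and Proposal A advance.
Runoff: Proposal F is ranked above Proposal A on 20 ballots, Proposal A above Proposal F on 22.

Proposal A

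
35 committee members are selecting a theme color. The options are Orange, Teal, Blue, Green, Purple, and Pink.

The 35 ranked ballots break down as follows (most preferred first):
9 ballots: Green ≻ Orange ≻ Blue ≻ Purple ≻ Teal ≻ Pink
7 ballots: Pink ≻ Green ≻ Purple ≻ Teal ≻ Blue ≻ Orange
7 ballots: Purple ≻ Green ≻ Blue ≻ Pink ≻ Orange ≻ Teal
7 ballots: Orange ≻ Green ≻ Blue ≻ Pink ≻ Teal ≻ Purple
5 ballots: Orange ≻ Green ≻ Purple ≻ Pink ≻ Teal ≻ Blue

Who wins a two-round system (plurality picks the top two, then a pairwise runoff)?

Round 1 first-place votes: Orange 12, Teal 0, Blue 0, Green 9, Purple 7, Pink 7. Orange and Green advance.
Runoff: Orange is ranked above Green on 12 ballots, Green above Orange on 23.

Green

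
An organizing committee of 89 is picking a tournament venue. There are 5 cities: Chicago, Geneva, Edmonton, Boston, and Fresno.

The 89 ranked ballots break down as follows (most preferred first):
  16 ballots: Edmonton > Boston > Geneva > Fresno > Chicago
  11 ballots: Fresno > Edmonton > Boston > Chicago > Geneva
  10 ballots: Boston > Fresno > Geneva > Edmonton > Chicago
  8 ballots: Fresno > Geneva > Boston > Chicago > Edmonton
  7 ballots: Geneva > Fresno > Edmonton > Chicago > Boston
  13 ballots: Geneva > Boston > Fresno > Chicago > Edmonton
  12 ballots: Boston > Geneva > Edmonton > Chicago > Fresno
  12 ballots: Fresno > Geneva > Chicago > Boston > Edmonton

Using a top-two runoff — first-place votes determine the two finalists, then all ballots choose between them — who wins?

Round 1 first-place votes: Chicago 0, Geneva 20, Edmonton 16, Boston 22, Fresno 31. Fresno and Boston advance.
Runoff: Fresno is ranked above Boston on 38 ballots, Boston above Fresno on 51.

Boston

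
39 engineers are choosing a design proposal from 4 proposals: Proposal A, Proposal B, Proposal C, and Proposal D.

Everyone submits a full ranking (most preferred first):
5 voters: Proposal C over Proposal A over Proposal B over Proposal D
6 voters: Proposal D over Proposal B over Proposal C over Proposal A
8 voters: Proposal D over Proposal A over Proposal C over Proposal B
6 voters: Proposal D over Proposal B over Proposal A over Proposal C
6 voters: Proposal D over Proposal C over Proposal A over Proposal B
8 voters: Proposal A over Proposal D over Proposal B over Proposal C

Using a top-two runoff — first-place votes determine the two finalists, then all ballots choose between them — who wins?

Round 1 first-place votes: Proposal A 8, Proposal B 0, Proposal C 5, Proposal D 26. Proposal D and Proposal A advance.
Runoff: Proposal D is ranked above Proposal A on 26 ballots, Proposal A above Proposal D on 13.

Proposal D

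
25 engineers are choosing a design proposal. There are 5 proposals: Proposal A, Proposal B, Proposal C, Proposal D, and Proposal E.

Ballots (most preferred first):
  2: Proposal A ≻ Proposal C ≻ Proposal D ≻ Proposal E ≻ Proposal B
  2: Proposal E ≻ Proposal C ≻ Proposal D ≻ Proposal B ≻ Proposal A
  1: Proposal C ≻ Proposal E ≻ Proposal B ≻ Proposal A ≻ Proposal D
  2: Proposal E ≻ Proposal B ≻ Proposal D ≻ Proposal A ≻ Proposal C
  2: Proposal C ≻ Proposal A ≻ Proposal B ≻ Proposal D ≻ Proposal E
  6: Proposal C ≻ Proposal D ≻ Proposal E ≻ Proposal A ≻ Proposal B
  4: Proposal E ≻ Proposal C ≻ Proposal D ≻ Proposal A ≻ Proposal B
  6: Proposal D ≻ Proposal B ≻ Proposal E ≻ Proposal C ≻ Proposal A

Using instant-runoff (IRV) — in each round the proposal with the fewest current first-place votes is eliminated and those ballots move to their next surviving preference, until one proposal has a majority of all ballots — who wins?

Proposal E

Round 1: Proposal A 2, Proposal B 0, Proposal C 9, Proposal D 6, Proposal E 8. Proposal B eliminated.
Round 2: Proposal A 2, Proposal C 9, Proposal D 6, Proposal E 8. Proposal A eliminated.
Round 3: Proposal C 11, Proposal D 6, Proposal E 8. Proposal D eliminated.
Round 4: Proposal C 11, Proposal E 14. Proposal E has a majority (≥13).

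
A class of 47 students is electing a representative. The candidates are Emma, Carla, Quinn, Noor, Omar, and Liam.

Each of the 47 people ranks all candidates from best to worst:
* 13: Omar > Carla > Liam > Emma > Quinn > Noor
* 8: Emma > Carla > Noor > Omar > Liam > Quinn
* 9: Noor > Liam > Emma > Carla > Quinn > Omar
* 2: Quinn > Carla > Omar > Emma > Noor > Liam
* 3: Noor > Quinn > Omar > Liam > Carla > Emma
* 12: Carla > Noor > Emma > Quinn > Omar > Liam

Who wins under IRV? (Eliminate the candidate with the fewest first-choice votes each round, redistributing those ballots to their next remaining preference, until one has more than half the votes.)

Round 1: Emma 8, Carla 12, Quinn 2, Noor 12, Omar 13, Liam 0. Liam eliminated.
Round 2: Emma 8, Carla 12, Quinn 2, Noor 12, Omar 13. Quinn eliminated.
Round 3: Emma 8, Carla 14, Noor 12, Omar 13. Emma eliminated.
Round 4: Carla 22, Noor 12, Omar 13. Noor eliminated.
Round 5: Carla 31, Omar 16. Carla has a majority (≥24).

Carla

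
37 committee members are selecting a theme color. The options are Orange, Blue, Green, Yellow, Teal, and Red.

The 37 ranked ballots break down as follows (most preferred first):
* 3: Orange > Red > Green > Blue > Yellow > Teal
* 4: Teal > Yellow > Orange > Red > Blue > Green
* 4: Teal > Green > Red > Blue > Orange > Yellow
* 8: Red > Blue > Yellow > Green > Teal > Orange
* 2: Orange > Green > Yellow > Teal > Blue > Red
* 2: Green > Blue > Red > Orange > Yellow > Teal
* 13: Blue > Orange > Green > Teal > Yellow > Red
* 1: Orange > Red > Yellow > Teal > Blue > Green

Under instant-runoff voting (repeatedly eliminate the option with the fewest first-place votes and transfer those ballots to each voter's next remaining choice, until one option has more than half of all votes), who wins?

Red

Round 1: Orange 6, Blue 13, Green 2, Yellow 0, Teal 8, Red 8. Yellow eliminated.
Round 2: Orange 6, Blue 13, Green 2, Teal 8, Red 8. Green eliminated.
Round 3: Orange 6, Blue 15, Teal 8, Red 8. Orange eliminated.
Round 4: Blue 15, Teal 10, Red 12. Teal eliminated.
Round 5: Blue 17, Red 20. Red has a majority (≥19).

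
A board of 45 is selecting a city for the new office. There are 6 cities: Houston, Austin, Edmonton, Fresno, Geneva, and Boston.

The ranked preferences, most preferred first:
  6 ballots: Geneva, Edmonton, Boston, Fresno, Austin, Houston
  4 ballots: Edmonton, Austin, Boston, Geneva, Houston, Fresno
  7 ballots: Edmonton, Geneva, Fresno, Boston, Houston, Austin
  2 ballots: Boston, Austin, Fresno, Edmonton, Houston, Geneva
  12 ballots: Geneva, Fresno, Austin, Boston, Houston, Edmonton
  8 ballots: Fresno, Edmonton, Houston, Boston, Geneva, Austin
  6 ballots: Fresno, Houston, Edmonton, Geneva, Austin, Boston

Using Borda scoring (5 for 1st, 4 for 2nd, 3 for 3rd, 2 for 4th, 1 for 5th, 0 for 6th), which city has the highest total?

Houston: 6×0 + 4×1 + 7×1 + 2×1 + 12×1 + 8×3 + 6×4 = 73
Austin: 6×1 + 4×4 + 7×0 + 2×4 + 12×3 + 8×0 + 6×1 = 72
Edmonton: 6×4 + 4×5 + 7×5 + 2×2 + 12×0 + 8×4 + 6×3 = 133
Fresno: 6×2 + 4×0 + 7×3 + 2×3 + 12×4 + 8×5 + 6×5 = 157
Geneva: 6×5 + 4×2 + 7×4 + 2×0 + 12×5 + 8×1 + 6×2 = 146
Boston: 6×3 + 4×3 + 7×2 + 2×5 + 12×2 + 8×2 + 6×0 = 94

Fresno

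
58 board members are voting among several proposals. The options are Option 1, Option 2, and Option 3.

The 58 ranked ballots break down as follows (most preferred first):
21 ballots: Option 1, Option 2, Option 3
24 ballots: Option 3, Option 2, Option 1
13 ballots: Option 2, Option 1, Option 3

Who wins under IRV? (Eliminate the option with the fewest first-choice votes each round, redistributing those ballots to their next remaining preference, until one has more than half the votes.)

Option 1

Round 1: Option 1 21, Option 2 13, Option 3 24. Option 2 eliminated.
Round 2: Option 1 34, Option 3 24. Option 1 has a majority (≥30).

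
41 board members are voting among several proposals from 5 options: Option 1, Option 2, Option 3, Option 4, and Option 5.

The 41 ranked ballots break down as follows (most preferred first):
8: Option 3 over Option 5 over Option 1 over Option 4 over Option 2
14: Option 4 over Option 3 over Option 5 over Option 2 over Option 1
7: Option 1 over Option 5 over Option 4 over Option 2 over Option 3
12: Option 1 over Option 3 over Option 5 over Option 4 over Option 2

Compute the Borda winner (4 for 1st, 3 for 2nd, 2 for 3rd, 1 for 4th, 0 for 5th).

Option 1: 8×2 + 14×0 + 7×4 + 12×4 = 92
Option 2: 8×0 + 14×1 + 7×1 + 12×0 = 21
Option 3: 8×4 + 14×3 + 7×0 + 12×3 = 110
Option 4: 8×1 + 14×4 + 7×2 + 12×1 = 90
Option 5: 8×3 + 14×2 + 7×3 + 12×2 = 97

Option 3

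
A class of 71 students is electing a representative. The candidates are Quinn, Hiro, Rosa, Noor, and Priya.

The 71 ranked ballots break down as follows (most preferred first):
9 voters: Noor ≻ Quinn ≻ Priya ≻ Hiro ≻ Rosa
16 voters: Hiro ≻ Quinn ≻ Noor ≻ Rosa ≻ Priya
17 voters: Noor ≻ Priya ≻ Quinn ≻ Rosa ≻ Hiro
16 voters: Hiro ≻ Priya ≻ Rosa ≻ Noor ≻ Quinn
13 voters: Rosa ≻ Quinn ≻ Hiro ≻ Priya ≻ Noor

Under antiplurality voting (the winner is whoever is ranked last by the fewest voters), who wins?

Last-place votes: Quinn 16, Hiro 17, Rosa 9, Noor 13, Priya 16.

Rosa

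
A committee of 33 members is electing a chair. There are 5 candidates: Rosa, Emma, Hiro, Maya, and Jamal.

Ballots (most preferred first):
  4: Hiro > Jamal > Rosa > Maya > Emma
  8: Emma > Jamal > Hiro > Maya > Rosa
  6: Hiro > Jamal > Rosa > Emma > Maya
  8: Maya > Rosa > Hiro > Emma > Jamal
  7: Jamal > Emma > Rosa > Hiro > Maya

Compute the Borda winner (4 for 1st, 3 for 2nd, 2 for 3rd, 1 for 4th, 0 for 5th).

Jamal

Rosa: 4×2 + 8×0 + 6×2 + 8×3 + 7×2 = 58
Emma: 4×0 + 8×4 + 6×1 + 8×1 + 7×3 = 67
Hiro: 4×4 + 8×2 + 6×4 + 8×2 + 7×1 = 79
Maya: 4×1 + 8×1 + 6×0 + 8×4 + 7×0 = 44
Jamal: 4×3 + 8×3 + 6×3 + 8×0 + 7×4 = 82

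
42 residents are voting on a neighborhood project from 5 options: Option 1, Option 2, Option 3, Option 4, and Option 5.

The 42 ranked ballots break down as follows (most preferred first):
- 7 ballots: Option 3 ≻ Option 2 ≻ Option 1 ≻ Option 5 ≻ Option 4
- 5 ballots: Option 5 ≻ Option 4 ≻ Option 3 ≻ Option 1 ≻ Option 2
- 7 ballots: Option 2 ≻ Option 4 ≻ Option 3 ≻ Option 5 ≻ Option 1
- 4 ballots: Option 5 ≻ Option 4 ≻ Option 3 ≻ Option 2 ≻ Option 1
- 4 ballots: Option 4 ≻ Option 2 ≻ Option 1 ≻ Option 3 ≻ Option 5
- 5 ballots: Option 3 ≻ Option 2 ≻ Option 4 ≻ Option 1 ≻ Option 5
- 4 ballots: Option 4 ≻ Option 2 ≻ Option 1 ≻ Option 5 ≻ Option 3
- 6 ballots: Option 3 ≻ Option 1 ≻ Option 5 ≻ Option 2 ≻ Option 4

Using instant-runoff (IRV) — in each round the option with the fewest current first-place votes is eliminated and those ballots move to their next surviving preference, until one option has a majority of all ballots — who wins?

Round 1: Option 1 0, Option 2 7, Option 3 18, Option 4 8, Option 5 9. Option 1 eliminated.
Round 2: Option 2 7, Option 3 18, Option 4 8, Option 5 9. Option 2 eliminated.
Round 3: Option 3 18, Option 4 15, Option 5 9. Option 5 eliminated.
Round 4: Option 3 18, Option 4 24. Option 4 has a majority (≥22).

Option 4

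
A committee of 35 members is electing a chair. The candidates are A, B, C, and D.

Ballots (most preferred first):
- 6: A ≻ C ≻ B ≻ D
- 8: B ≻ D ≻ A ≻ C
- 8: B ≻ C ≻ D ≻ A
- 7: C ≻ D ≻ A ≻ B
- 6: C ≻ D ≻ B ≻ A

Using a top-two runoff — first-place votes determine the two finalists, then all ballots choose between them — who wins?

C

Round 1 first-place votes: A 6, B 16, C 13, D 0. B and C advance.
Runoff: B is ranked above C on 16 ballots, C above B on 19.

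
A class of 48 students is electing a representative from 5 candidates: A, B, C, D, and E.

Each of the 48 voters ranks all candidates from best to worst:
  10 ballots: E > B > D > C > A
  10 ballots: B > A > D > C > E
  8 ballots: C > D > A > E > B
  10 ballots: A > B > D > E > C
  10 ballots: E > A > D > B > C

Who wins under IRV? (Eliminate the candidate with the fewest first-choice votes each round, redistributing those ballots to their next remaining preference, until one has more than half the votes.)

Round 1: A 10, B 10, C 8, D 0, E 20. D eliminated.
Round 2: A 10, B 10, C 8, E 20. C eliminated.
Round 3: A 18, B 10, E 20. B eliminated.
Round 4: A 28, E 20. A has a majority (≥25).

A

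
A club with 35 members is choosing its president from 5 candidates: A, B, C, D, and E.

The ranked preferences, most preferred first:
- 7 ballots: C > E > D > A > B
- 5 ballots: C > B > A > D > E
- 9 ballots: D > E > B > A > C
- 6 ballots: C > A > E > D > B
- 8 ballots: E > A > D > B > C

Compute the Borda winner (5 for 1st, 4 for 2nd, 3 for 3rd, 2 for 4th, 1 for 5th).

A: 7×2 + 5×3 + 9×2 + 6×4 + 8×4 = 103
B: 7×1 + 5×4 + 9×3 + 6×1 + 8×2 = 76
C: 7×5 + 5×5 + 9×1 + 6×5 + 8×1 = 107
D: 7×3 + 5×2 + 9×5 + 6×2 + 8×3 = 112
E: 7×4 + 5×1 + 9×4 + 6×3 + 8×5 = 127

E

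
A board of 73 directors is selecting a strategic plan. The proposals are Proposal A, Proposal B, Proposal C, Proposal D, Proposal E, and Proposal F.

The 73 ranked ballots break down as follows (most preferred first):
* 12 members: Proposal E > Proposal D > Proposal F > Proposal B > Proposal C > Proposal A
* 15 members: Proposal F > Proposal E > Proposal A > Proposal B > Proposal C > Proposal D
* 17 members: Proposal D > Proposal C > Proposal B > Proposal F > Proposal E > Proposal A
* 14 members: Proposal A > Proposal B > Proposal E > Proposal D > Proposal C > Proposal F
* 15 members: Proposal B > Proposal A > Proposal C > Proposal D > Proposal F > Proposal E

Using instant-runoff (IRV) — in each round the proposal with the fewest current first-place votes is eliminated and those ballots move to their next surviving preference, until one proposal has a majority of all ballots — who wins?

Proposal B

Round 1: Proposal A 14, Proposal B 15, Proposal C 0, Proposal D 17, Proposal E 12, Proposal F 15. Proposal C eliminated.
Round 2: Proposal A 14, Proposal B 15, Proposal D 17, Proposal E 12, Proposal F 15. Proposal E eliminated.
Round 3: Proposal A 14, Proposal B 15, Proposal D 29, Proposal F 15. Proposal A eliminated.
Round 4: Proposal B 29, Proposal D 29, Proposal F 15. Proposal F eliminated.
Round 5: Proposal B 44, Proposal D 29. Proposal B has a majority (≥37).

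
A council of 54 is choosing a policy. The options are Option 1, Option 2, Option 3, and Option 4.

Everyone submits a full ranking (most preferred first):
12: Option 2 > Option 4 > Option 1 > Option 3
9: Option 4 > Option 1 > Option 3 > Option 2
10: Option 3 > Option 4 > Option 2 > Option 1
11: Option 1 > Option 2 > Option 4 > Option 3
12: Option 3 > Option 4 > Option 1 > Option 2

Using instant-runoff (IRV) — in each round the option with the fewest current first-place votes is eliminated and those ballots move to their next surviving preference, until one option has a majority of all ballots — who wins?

Option 1

Round 1: Option 1 11, Option 2 12, Option 3 22, Option 4 9. Option 4 eliminated.
Round 2: Option 1 20, Option 2 12, Option 3 22. Option 2 eliminated.
Round 3: Option 1 32, Option 3 22. Option 1 has a majority (≥28).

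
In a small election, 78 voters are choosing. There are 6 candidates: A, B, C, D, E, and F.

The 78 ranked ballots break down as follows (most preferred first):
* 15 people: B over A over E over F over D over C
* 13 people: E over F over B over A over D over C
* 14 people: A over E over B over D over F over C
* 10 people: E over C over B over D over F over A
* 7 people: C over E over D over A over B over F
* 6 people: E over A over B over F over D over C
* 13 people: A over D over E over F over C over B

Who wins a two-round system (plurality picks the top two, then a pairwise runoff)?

A

Round 1 first-place votes: A 27, B 15, C 7, D 0, E 29, F 0. E and A advance.
Runoff: E is ranked above A on 36 ballots, A above E on 42.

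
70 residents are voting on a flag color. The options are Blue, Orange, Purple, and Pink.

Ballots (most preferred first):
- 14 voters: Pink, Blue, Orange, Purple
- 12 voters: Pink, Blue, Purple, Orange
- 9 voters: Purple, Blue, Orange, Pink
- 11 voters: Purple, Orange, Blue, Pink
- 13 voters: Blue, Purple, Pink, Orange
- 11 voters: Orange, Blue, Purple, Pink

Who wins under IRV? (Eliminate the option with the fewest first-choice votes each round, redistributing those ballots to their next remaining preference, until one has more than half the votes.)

Blue

Round 1: Blue 13, Orange 11, Purple 20, Pink 26. Orange eliminated.
Round 2: Blue 24, Purple 20, Pink 26. Purple eliminated.
Round 3: Blue 44, Pink 26. Blue has a majority (≥36).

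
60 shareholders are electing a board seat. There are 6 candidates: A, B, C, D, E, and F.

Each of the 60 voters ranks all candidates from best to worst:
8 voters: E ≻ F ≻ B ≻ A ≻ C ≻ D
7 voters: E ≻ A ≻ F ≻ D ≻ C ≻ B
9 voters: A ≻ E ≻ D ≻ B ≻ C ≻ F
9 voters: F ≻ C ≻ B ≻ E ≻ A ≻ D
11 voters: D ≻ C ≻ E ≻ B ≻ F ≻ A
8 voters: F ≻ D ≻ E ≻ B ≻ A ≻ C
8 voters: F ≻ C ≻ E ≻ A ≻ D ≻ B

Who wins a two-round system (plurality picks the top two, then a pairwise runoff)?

E

Round 1 first-place votes: A 9, B 0, C 0, D 11, E 15, F 25. F and E advance.
Runoff: F is ranked above E on 25 ballots, E above F on 35.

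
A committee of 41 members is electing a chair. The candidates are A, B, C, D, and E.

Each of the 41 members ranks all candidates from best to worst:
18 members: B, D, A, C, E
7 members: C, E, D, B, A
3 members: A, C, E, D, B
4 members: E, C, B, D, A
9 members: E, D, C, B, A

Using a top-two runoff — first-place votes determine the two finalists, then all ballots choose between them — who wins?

Round 1 first-place votes: A 3, B 18, C 7, D 0, E 13. B and E advance.
Runoff: B is ranked above E on 18 ballots, E above B on 23.

E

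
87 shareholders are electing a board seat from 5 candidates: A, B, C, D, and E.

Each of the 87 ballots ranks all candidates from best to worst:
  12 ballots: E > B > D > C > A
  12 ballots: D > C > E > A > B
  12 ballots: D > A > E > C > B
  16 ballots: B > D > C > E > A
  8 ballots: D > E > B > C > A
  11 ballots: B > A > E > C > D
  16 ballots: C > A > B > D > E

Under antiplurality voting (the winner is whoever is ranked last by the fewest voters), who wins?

Last-place votes: A 36, B 24, C 0, D 11, E 16.

C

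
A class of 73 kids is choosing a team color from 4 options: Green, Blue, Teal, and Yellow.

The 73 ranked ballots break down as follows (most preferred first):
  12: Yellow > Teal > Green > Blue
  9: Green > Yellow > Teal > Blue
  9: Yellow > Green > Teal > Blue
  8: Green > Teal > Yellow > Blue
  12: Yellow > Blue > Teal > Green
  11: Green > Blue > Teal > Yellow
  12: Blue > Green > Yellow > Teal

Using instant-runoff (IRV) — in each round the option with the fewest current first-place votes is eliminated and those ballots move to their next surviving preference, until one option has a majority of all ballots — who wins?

Round 1: Green 28, Blue 12, Teal 0, Yellow 33. Teal eliminated.
Round 2: Green 28, Blue 12, Yellow 33. Blue eliminated.
Round 3: Green 40, Yellow 33. Green has a majority (≥37).

Green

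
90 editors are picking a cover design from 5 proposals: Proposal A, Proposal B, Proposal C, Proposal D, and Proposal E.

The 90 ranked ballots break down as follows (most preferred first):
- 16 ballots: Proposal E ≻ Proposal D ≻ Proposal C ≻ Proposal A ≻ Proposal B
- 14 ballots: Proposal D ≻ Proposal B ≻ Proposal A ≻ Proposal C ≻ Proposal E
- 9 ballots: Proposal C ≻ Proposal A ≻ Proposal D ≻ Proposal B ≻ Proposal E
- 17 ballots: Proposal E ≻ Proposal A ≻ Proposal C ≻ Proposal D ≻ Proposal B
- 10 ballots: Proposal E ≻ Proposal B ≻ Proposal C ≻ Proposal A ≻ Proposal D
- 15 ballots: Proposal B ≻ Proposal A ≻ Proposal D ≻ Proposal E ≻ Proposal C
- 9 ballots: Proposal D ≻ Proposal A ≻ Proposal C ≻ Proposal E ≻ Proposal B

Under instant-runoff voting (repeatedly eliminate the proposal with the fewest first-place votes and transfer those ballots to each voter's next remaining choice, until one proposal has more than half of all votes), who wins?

Proposal D

Round 1: Proposal A 0, Proposal B 15, Proposal C 9, Proposal D 23, Proposal E 43. Proposal A eliminated.
Round 2: Proposal B 15, Proposal C 9, Proposal D 23, Proposal E 43. Proposal C eliminated.
Round 3: Proposal B 15, Proposal D 32, Proposal E 43. Proposal B eliminated.
Round 4: Proposal D 47, Proposal E 43. Proposal D has a majority (≥46).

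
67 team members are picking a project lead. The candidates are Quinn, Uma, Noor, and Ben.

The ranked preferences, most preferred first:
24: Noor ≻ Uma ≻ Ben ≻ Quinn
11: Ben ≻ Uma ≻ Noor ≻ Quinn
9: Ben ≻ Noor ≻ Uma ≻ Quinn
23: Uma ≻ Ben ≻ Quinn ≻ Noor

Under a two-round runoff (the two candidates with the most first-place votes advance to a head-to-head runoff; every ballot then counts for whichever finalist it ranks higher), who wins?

Uma

Round 1 first-place votes: Quinn 0, Uma 23, Noor 24, Ben 20. Noor and Uma advance.
Runoff: Noor is ranked above Uma on 33 ballots, Uma above Noor on 34.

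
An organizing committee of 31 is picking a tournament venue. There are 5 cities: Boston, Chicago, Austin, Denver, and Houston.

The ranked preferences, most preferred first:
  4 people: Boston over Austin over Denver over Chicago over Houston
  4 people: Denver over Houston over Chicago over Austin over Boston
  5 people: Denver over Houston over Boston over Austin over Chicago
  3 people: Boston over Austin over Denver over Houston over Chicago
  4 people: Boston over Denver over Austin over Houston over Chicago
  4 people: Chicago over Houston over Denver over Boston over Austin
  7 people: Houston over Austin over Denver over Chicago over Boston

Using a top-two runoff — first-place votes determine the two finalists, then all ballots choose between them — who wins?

Denver

Round 1 first-place votes: Boston 11, Chicago 4, Austin 0, Denver 9, Houston 7. Boston and Denver advance.
Runoff: Boston is ranked above Denver on 11 ballots, Denver above Boston on 20.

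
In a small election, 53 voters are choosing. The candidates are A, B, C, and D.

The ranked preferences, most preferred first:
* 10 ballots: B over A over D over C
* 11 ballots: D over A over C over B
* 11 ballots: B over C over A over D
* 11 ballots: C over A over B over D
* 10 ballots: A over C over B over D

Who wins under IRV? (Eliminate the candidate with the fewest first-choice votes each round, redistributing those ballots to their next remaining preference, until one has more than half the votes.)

C

Round 1: A 10, B 21, C 11, D 11. A eliminated.
Round 2: B 21, C 21, D 11. D eliminated.
Round 3: B 21, C 32. C has a majority (≥27).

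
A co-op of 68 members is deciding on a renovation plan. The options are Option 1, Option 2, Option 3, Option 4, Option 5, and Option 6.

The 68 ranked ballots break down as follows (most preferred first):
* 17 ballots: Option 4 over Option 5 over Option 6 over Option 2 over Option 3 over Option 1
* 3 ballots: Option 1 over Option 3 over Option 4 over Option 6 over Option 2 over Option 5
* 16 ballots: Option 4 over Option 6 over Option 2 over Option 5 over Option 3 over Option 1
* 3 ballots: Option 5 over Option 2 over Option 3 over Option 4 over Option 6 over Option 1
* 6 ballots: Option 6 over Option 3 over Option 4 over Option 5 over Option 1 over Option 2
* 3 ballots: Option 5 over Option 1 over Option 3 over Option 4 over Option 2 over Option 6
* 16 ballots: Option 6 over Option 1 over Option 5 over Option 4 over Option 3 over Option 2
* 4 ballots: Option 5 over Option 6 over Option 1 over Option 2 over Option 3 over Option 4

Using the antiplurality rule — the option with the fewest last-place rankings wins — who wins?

Last-place votes: Option 1 36, Option 2 22, Option 3 0, Option 4 4, Option 5 3, Option 6 3.

Option 3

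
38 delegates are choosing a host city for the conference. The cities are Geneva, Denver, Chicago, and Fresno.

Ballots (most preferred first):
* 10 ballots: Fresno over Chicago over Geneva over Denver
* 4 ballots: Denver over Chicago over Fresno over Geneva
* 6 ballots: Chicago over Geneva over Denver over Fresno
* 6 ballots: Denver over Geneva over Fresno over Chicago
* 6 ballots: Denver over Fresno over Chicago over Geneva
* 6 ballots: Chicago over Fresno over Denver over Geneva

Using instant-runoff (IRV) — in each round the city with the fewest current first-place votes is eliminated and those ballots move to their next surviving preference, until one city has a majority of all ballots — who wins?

Round 1: Geneva 0, Denver 16, Chicago 12, Fresno 10. Geneva eliminated.
Round 2: Denver 16, Chicago 12, Fresno 10. Fresno eliminated.
Round 3: Denver 16, Chicago 22. Chicago has a majority (≥20).

Chicago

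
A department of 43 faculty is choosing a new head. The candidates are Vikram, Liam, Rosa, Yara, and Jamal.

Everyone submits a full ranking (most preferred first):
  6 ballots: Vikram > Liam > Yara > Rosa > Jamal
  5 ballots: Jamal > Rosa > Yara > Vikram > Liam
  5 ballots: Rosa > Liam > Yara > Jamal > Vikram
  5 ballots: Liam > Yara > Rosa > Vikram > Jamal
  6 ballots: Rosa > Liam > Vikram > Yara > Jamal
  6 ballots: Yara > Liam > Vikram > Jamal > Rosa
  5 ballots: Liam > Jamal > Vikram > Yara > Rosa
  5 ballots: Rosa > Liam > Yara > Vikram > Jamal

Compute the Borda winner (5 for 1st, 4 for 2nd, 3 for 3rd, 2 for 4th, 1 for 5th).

Liam

Vikram: 6×5 + 5×2 + 5×1 + 5×2 + 6×3 + 6×3 + 5×3 + 5×2 = 116
Liam: 6×4 + 5×1 + 5×4 + 5×5 + 6×4 + 6×4 + 5×5 + 5×4 = 167
Rosa: 6×2 + 5×4 + 5×5 + 5×3 + 6×5 + 6×1 + 5×1 + 5×5 = 138
Yara: 6×3 + 5×3 + 5×3 + 5×4 + 6×2 + 6×5 + 5×2 + 5×3 = 135
Jamal: 6×1 + 5×5 + 5×2 + 5×1 + 6×1 + 6×2 + 5×4 + 5×1 = 89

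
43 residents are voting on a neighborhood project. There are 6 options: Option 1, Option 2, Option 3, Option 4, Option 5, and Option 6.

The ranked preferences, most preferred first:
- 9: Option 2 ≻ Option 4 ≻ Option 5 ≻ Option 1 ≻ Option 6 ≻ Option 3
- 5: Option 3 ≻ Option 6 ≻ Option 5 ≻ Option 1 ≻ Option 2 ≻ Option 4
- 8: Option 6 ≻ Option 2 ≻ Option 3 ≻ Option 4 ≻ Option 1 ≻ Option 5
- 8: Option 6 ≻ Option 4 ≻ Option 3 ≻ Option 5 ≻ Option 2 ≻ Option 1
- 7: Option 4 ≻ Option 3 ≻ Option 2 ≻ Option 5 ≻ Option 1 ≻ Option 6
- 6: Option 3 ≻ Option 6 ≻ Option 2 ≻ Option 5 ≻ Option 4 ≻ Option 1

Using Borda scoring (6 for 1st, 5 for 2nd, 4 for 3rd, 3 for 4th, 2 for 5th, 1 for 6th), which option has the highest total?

Option 1: 9×3 + 5×3 + 8×2 + 8×1 + 7×2 + 6×1 = 86
Option 2: 9×6 + 5×2 + 8×5 + 8×2 + 7×4 + 6×4 = 172
Option 3: 9×1 + 5×6 + 8×4 + 8×4 + 7×5 + 6×6 = 174
Option 4: 9×5 + 5×1 + 8×3 + 8×5 + 7×6 + 6×2 = 168
Option 5: 9×4 + 5×4 + 8×1 + 8×3 + 7×3 + 6×3 = 127
Option 6: 9×2 + 5×5 + 8×6 + 8×6 + 7×1 + 6×5 = 176

Option 6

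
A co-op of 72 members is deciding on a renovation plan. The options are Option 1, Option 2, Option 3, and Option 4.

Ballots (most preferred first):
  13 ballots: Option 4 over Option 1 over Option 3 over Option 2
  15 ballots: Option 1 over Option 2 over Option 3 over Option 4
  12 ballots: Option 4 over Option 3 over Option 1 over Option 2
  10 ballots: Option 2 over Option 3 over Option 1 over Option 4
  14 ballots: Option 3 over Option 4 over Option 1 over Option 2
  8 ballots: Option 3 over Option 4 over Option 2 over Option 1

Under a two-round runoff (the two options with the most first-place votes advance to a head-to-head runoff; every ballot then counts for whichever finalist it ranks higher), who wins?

Option 3

Round 1 first-place votes: Option 1 15, Option 2 10, Option 3 22, Option 4 25. Option 4 and Option 3 advance.
Runoff: Option 4 is ranked above Option 3 on 25 ballots, Option 3 above Option 4 on 47.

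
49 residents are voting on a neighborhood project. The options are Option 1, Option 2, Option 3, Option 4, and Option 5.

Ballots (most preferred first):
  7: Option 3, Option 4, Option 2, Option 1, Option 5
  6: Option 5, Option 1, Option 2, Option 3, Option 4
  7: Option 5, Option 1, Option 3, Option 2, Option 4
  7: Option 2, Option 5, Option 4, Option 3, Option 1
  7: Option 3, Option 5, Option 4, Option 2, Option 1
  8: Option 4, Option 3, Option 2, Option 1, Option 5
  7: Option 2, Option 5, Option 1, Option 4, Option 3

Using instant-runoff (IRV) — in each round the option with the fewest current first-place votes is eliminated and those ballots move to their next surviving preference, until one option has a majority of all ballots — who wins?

Round 1: Option 1 0, Option 2 14, Option 3 14, Option 4 8, Option 5 13. Option 1 eliminated.
Round 2: Option 2 14, Option 3 14, Option 4 8, Option 5 13. Option 4 eliminated.
Round 3: Option 2 14, Option 3 22, Option 5 13. Option 5 eliminated.
Round 4: Option 2 20, Option 3 29. Option 3 has a majority (≥25).

Option 3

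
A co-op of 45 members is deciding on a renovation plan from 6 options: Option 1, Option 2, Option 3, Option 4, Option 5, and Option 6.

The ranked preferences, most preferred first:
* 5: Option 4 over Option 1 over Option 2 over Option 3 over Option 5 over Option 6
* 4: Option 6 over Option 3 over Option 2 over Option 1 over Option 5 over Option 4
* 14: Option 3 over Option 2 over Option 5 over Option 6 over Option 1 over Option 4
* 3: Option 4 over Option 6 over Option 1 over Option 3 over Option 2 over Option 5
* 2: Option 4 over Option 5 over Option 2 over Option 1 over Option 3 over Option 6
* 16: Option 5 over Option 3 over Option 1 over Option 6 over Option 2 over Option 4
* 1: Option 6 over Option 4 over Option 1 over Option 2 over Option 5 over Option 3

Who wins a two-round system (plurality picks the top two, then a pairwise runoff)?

Round 1 first-place votes: Option 1 0, Option 2 0, Option 3 14, Option 4 10, Option 5 16, Option 6 5. Option 5 and Option 3 advance.
Runoff: Option 5 is ranked above Option 3 on 19 ballots, Option 3 above Option 5 on 26.

Option 3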